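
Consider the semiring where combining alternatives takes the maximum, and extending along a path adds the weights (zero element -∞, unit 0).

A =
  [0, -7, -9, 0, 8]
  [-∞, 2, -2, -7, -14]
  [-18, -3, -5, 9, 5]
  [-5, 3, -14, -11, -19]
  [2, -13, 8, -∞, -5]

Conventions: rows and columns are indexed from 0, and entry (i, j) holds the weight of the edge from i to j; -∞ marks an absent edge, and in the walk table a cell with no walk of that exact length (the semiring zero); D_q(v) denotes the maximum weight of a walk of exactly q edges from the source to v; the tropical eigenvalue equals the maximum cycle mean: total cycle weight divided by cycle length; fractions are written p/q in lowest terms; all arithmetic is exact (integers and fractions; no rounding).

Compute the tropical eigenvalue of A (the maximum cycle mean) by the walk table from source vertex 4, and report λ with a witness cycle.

q=0: [-∞, -∞, -∞, -∞, 0]
q=1: [2, -13, 8, -∞, -5]
q=2: [2, 5, 3, 17, 13]
q=3: [15, 20, 21, 12, 10]
q=4: [15, 22, 18, 30, 26]
q=5: [28, 33, 34, 27, 23]
Optimal cycle mean attained by: cycle 2->4->2, total 5 + 8, length 2.
Answer: λ = 13/2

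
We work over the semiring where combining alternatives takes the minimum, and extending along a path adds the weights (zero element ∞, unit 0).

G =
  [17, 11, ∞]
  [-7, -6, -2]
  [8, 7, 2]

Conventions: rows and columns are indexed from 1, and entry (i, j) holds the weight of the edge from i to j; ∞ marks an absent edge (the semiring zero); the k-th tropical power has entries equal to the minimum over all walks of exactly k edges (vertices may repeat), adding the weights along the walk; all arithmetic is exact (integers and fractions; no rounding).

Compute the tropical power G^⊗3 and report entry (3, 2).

G^⊗2:
  [4, 5, 9]
  [-13, -12, -8]
  [0, 1, 4]
G^⊗3:
  [-2, -1, 3]
  [-19, -18, -14]
  [-6, -5, -1]
Key observation: the optimum is the walk 3->2->2->2, with weight 7 + (-6) + (-6) = -5.
Optimal value attained by: walk 3->2->2->2.
Answer: (G^⊗3)[3][2] = -5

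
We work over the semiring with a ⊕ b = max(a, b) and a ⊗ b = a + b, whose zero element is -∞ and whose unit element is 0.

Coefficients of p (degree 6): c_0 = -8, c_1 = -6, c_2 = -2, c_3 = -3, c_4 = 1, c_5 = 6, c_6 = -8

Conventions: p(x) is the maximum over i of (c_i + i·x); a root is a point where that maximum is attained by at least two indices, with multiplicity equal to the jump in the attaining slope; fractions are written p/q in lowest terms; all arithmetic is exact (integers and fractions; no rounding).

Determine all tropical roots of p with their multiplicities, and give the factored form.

hull edge (i=0, c=-8) to (i=2, c=-2): slope 3, span 2
hull edge (i=2, c=-2) to (i=5, c=6): slope 8/3, span 3
hull edge (i=5, c=6) to (i=6, c=-8): slope -14, span 1
Factored form: p(x) = -8 ⊗ (x ⊕ (-3)) ⊗ (x ⊕ (-3)) ⊗ (x ⊕ (-8/3)) ⊗ (x ⊕ (-8/3)) ⊗ (x ⊕ (-8/3)) ⊗ (x ⊕ 14)
Answer: roots = -3 (mult 2), -8/3 (mult 3), 14 (mult 1)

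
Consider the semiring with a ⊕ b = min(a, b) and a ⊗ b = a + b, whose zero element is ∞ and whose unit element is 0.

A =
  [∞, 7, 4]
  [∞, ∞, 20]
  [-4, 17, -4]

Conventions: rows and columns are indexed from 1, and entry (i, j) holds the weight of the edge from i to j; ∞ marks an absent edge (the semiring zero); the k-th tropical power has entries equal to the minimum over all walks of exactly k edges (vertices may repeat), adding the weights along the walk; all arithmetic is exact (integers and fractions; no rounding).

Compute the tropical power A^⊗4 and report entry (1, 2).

A^⊗2:
  [0, 21, 0]
  [16, 37, 16]
  [-8, 3, -8]
A^⊗3:
  [-4, 7, -4]
  [12, 23, 12]
  [-12, -1, -12]
A^⊗4:
  [-8, 3, -8]
  [8, 19, 8]
  [-16, -5, -16]
Key observation: the optimum is the walk 1->3->3->1->2, with weight 4 + (-4) + (-4) + 7 = 3.
Optimal value attained by: walk 1->3->3->1->2.
Answer: (A^⊗4)[1][2] = 3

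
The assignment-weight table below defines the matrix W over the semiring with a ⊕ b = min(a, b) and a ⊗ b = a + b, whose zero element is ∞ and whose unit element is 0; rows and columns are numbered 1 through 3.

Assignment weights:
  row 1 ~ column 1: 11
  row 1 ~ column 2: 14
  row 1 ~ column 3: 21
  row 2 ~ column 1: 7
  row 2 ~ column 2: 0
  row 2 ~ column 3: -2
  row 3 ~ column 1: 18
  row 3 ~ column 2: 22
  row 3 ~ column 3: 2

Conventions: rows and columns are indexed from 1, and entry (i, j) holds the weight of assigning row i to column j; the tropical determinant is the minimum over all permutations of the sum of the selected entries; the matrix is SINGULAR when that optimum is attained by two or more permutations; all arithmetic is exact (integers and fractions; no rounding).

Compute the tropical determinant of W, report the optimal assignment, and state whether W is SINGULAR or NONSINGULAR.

σ = (1, 2, 3): 11 + 0 + 2 = 13
σ = (1, 3, 2): 11 + (-2) + 22 = 31
σ = (2, 1, 3): 14 + 7 + 2 = 23
σ = (2, 3, 1): 14 + (-2) + 18 = 30
σ = (3, 1, 2): 21 + 7 + 22 = 50
σ = (3, 2, 1): 21 + 0 + 18 = 39
Optimal value attained by: σ = (1, 2, 3).
Answer: det⊕(W) = 13; verdict: NONSINGULAR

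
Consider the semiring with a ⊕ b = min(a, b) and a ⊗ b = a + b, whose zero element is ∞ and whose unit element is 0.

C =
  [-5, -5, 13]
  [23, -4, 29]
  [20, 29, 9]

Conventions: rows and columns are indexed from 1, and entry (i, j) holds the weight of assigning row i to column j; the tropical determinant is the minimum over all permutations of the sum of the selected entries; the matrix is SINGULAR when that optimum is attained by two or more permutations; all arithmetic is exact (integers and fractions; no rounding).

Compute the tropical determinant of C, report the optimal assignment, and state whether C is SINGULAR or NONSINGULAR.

σ = (1, 2, 3): (-5) + (-4) + 9 = 0
σ = (1, 3, 2): (-5) + 29 + 29 = 53
σ = (2, 1, 3): (-5) + 23 + 9 = 27
σ = (2, 3, 1): (-5) + 29 + 20 = 44
σ = (3, 1, 2): 13 + 23 + 29 = 65
σ = (3, 2, 1): 13 + (-4) + 20 = 29
Optimal value attained by: σ = (1, 2, 3).
Answer: det⊕(C) = 0; verdict: NONSINGULAR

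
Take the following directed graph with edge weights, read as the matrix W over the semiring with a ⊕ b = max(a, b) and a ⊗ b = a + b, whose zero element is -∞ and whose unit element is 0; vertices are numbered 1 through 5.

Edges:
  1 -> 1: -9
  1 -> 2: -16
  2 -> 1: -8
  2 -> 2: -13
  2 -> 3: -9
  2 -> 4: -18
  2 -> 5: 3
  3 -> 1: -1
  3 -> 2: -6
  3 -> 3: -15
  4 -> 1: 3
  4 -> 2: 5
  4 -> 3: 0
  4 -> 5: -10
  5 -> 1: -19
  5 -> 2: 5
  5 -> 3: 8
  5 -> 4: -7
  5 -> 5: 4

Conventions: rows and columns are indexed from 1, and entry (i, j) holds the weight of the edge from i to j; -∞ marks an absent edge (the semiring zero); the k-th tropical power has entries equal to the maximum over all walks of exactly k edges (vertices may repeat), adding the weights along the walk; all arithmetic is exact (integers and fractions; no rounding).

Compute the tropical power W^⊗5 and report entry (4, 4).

W^⊗2:
  [-18, -25, -25, -34, -13]
  [-10, 8, 11, -4, 7]
  [-10, -17, -15, -24, -3]
  [-1, -5, -2, -13, 8]
  [7, 9, 12, -3, 8]
W^⊗3:
  [-26, -8, -5, -20, -9]
  [10, 12, 15, 0, 11]
  [-16, 2, 5, -10, 1]
  [-3, 13, 16, 1, 12]
  [11, 13, 16, 1, 12]
W^⊗4:
  [-6, -4, -1, -16, -5]
  [14, 16, 19, 4, 15]
  [4, 6, 9, -6, 5]
  [15, 17, 20, 5, 16]
  [15, 17, 20, 5, 16]
W^⊗5:
  [-2, 0, 3, -12, -1]
  [18, 20, 23, 8, 19]
  [8, 10, 13, -2, 9]
  [19, 21, 24, 9, 20]
  [19, 21, 24, 9, 20]
Key observation: the optimum is the walk 4->2->5->2->5->4, with weight 5 + 3 + 5 + 3 + (-7) = 9.
Optimal value attained by: walk 4->2->5->2->5->4.
Answer: (W^⊗5)[4][4] = 9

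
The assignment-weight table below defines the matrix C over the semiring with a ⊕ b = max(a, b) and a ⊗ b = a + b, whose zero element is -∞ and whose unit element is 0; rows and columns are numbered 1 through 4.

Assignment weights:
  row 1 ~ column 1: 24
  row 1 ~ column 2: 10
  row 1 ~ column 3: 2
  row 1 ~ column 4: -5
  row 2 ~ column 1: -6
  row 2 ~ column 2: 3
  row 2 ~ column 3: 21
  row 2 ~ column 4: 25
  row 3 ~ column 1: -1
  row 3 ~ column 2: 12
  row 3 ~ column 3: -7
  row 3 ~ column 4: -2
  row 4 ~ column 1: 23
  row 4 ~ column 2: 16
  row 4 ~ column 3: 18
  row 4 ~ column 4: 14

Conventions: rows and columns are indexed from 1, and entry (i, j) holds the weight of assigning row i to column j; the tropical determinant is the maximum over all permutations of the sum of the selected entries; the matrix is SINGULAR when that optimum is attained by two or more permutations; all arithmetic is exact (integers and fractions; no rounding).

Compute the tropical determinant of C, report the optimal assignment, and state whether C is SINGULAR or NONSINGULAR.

σ = (1, 2, 3, 4): 24 + 3 + (-7) + 14 = 34
σ = (1, 2, 4, 3): 24 + 3 + (-2) + 18 = 43
σ = (1, 3, 2, 4): 24 + 21 + 12 + 14 = 71
σ = (1, 3, 4, 2): 24 + 21 + (-2) + 16 = 59
σ = (1, 4, 2, 3): 24 + 25 + 12 + 18 = 79
σ = (1, 4, 3, 2): 24 + 25 + (-7) + 16 = 58
σ = (2, 1, 3, 4): 10 + (-6) + (-7) + 14 = 11
σ = (2, 1, 4, 3): 10 + (-6) + (-2) + 18 = 20
σ = (2, 3, 1, 4): 10 + 21 + (-1) + 14 = 44
σ = (2, 3, 4, 1): 10 + 21 + (-2) + 23 = 52
σ = (2, 4, 1, 3): 10 + 25 + (-1) + 18 = 52
σ = (2, 4, 3, 1): 10 + 25 + (-7) + 23 = 51
σ = (3, 1, 2, 4): 2 + (-6) + 12 + 14 = 22
σ = (3, 1, 4, 2): 2 + (-6) + (-2) + 16 = 10
σ = (3, 2, 1, 4): 2 + 3 + (-1) + 14 = 18
σ = (3, 2, 4, 1): 2 + 3 + (-2) + 23 = 26
σ = (3, 4, 1, 2): 2 + 25 + (-1) + 16 = 42
σ = (3, 4, 2, 1): 2 + 25 + 12 + 23 = 62
σ = (4, 1, 2, 3): (-5) + (-6) + 12 + 18 = 19
σ = (4, 1, 3, 2): (-5) + (-6) + (-7) + 16 = -2
σ = (4, 2, 1, 3): (-5) + 3 + (-1) + 18 = 15
σ = (4, 2, 3, 1): (-5) + 3 + (-7) + 23 = 14
σ = (4, 3, 1, 2): (-5) + 21 + (-1) + 16 = 31
σ = (4, 3, 2, 1): (-5) + 21 + 12 + 23 = 51
Optimal value attained by: σ = (1, 4, 2, 3).
Answer: det⊕(C) = 79; verdict: NONSINGULAR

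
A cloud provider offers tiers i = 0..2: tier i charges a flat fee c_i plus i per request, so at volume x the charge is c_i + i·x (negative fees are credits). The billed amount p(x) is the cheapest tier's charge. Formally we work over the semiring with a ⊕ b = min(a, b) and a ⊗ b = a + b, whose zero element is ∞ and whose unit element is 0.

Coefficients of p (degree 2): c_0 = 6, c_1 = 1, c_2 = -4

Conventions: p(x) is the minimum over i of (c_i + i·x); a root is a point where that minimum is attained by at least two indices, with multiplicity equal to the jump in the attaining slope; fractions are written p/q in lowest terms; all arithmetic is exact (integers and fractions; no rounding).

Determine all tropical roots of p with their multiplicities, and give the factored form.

hull edge (i=0, c=6) to (i=2, c=-4): slope -5, span 2
Factored form: p(x) = -4 ⊗ (x ⊕ 5) ⊗ (x ⊕ 5)
Answer: roots = 5 (mult 2)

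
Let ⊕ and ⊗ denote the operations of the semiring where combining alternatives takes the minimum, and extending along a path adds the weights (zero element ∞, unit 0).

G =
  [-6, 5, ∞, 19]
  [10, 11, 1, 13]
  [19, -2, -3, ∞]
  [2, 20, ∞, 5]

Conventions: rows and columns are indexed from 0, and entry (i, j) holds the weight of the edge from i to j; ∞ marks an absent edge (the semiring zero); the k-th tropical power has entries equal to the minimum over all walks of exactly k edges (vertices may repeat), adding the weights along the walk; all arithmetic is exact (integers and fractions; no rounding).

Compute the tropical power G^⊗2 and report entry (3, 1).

G^⊗2:
  [-12, -1, 6, 13]
  [4, -1, -2, 18]
  [8, -5, -6, 11]
  [-4, 7, 21, 10]
Key observation: the optimum is the walk 3->0->1, with weight 2 + 5 = 7.
Optimal value attained by: walk 3->0->1.
Answer: (G^⊗2)[3][1] = 7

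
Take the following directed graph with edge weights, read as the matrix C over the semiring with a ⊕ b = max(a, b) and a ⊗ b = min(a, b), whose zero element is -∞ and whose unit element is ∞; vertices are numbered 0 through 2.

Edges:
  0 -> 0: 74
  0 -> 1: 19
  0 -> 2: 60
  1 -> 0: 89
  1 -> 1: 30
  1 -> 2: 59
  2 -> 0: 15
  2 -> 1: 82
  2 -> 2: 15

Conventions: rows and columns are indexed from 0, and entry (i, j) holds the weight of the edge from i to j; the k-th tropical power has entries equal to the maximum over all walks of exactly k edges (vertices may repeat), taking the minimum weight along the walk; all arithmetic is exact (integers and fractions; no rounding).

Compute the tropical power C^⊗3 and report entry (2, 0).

C^⊗2:
  [74, 60, 60]
  [74, 59, 60]
  [82, 30, 59]
C^⊗3:
  [74, 60, 60]
  [74, 60, 60]
  [74, 59, 60]
Key observation: the optimum is the walk 2->1->0->0, with weight 82 min 89 min 74 = 74.
Optimal value attained by: walk 2->1->0->0.
Answer: (C^⊗3)[2][0] = 74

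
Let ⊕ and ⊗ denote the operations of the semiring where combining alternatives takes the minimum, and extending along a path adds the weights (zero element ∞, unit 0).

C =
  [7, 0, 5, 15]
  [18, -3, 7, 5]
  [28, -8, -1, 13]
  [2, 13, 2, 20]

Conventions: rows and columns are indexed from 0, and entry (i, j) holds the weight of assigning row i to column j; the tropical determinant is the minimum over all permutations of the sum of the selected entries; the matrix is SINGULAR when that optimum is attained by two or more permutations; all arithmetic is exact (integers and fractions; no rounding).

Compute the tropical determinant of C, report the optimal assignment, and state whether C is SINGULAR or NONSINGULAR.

σ = (0, 1, 2, 3): 7 + (-3) + (-1) + 20 = 23
σ = (0, 1, 3, 2): 7 + (-3) + 13 + 2 = 19
σ = (0, 2, 1, 3): 7 + 7 + (-8) + 20 = 26
σ = (0, 2, 3, 1): 7 + 7 + 13 + 13 = 40
σ = (0, 3, 1, 2): 7 + 5 + (-8) + 2 = 6
σ = (0, 3, 2, 1): 7 + 5 + (-1) + 13 = 24
σ = (1, 0, 2, 3): 0 + 18 + (-1) + 20 = 37
σ = (1, 0, 3, 2): 0 + 18 + 13 + 2 = 33
σ = (1, 2, 0, 3): 0 + 7 + 28 + 20 = 55
σ = (1, 2, 3, 0): 0 + 7 + 13 + 2 = 22
σ = (1, 3, 0, 2): 0 + 5 + 28 + 2 = 35
σ = (1, 3, 2, 0): 0 + 5 + (-1) + 2 = 6
σ = (2, 0, 1, 3): 5 + 18 + (-8) + 20 = 35
σ = (2, 0, 3, 1): 5 + 18 + 13 + 13 = 49
σ = (2, 1, 0, 3): 5 + (-3) + 28 + 20 = 50
σ = (2, 1, 3, 0): 5 + (-3) + 13 + 2 = 17
σ = (2, 3, 0, 1): 5 + 5 + 28 + 13 = 51
σ = (2, 3, 1, 0): 5 + 5 + (-8) + 2 = 4
σ = (3, 0, 1, 2): 15 + 18 + (-8) + 2 = 27
σ = (3, 0, 2, 1): 15 + 18 + (-1) + 13 = 45
σ = (3, 1, 0, 2): 15 + (-3) + 28 + 2 = 42
σ = (3, 1, 2, 0): 15 + (-3) + (-1) + 2 = 13
σ = (3, 2, 0, 1): 15 + 7 + 28 + 13 = 63
σ = (3, 2, 1, 0): 15 + 7 + (-8) + 2 = 16
Optimal value attained by: σ = (2, 3, 1, 0).
Answer: det⊕(C) = 4; verdict: NONSINGULAR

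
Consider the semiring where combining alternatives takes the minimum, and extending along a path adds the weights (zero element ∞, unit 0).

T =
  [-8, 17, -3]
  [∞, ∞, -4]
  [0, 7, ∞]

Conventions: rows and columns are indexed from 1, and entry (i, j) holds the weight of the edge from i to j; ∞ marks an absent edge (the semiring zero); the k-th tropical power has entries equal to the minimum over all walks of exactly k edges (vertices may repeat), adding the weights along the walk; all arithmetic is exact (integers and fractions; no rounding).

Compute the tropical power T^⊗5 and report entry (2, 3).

T^⊗2:
  [-16, 4, -11]
  [-4, 3, ∞]
  [-8, 17, -3]
T^⊗3:
  [-24, -4, -19]
  [-12, 13, -7]
  [-16, 4, -11]
T^⊗4:
  [-32, -12, -27]
  [-20, 0, -15]
  [-24, -4, -19]
T^⊗5:
  [-40, -20, -35]
  [-28, -8, -23]
  [-32, -12, -27]
Key observation: the optimum is the walk 2->3->1->1->1->3, with weight (-4) + 0 + (-8) + (-8) + (-3) = -23.
Optimal value attained by: walk 2->3->1->1->1->3.
Answer: (T^⊗5)[2][3] = -23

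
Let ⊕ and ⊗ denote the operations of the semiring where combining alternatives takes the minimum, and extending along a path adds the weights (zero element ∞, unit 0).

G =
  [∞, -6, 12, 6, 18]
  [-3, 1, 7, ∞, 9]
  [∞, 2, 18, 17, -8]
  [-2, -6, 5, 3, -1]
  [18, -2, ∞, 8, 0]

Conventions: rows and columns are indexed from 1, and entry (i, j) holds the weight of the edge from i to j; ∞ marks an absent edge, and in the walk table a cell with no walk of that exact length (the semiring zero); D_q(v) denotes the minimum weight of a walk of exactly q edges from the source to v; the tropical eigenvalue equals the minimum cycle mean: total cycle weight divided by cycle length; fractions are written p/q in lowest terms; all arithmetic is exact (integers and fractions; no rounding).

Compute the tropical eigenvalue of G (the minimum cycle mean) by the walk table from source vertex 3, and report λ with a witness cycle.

q=0: [∞, ∞, 0, ∞, ∞]
q=1: [∞, 2, 18, 17, -8]
q=2: [-1, -10, 9, 0, -8]
q=3: [-13, -10, -3, 0, -8]
q=4: [-13, -19, -3, -7, -11]
q=5: [-22, -19, -12, -7, -11]
Optimal cycle mean attained by: cycle 1->2->1, total (-6) + (-3), length 2.
Answer: λ = -9/2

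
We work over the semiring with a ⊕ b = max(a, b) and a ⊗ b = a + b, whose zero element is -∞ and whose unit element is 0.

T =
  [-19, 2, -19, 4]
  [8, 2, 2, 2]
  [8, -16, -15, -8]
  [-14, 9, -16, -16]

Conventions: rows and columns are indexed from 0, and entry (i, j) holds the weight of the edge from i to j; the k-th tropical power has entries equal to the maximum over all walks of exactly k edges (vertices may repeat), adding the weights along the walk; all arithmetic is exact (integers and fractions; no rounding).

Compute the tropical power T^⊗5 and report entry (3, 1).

T^⊗2:
  [10, 13, 4, 4]
  [10, 11, 4, 12]
  [-7, 10, -11, 12]
  [17, 11, 11, 11]
T^⊗3:
  [21, 15, 15, 15]
  [19, 21, 13, 14]
  [18, 21, 12, 12]
  [19, 20, 13, 21]
T^⊗4:
  [23, 24, 17, 25]
  [29, 23, 23, 23]
  [29, 23, 23, 23]
  [28, 30, 22, 23]
T^⊗5:
  [32, 34, 26, 27]
  [31, 32, 25, 33]
  [31, 32, 25, 33]
  [38, 32, 32, 32]
Key observation: the optimum is the walk 3->1->0->3->1->1, with weight 9 + 8 + 4 + 9 + 2 = 32.
Optimal value attained by: walk 3->1->0->3->1->1.
Answer: (T^⊗5)[3][1] = 32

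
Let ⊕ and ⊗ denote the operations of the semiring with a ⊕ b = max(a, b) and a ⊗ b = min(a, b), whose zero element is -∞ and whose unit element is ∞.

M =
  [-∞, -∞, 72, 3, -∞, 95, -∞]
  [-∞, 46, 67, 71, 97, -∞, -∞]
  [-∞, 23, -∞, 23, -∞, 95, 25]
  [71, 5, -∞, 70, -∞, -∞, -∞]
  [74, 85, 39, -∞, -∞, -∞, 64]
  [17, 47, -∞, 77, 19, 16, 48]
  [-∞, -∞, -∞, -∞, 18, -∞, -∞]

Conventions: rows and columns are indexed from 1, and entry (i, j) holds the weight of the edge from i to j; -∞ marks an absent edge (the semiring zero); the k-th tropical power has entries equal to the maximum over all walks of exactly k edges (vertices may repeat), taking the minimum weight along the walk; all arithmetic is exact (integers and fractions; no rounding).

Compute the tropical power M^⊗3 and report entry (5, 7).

M^⊗2:
  [17, 47, -∞, 77, 19, 72, 48]
  [74, 85, 46, 70, 46, 67, 64]
  [23, 47, 23, 77, 23, 16, 48]
  [70, 5, 71, 70, 5, 71, -∞]
  [-∞, 46, 72, 71, 85, 74, 25]
  [71, 46, 47, 70, 47, 17, 19]
  [18, 18, 18, -∞, -∞, -∞, 18]
M^⊗3:
  [71, 47, 47, 72, 47, 17, 48]
  [70, 47, 72, 71, 85, 74, 48]
  [71, 46, 47, 70, 47, 23, 23]
  [70, 47, 70, 71, 19, 71, 48]
  [74, 85, 46, 74, 46, 72, 64]
  [70, 47, 71, 70, 46, 71, 47]
  [-∞, 18, 18, 18, 18, 18, 18]
Key observation: the optimum is the walk 5->2->5->7, with weight 85 min 97 min 64 = 64.
Optimal value attained by: walk 5->2->5->7.
Answer: (M^⊗3)[5][7] = 64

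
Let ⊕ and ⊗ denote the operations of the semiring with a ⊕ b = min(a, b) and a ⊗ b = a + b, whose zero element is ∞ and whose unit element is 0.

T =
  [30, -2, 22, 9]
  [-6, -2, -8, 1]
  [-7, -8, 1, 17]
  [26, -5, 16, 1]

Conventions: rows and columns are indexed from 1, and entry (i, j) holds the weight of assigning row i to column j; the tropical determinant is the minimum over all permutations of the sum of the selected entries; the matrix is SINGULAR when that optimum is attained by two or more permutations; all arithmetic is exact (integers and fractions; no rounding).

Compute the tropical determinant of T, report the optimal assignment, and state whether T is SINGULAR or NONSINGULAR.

σ = (1, 2, 3, 4): 30 + (-2) + 1 + 1 = 30
σ = (1, 2, 4, 3): 30 + (-2) + 17 + 16 = 61
σ = (1, 3, 2, 4): 30 + (-8) + (-8) + 1 = 15
σ = (1, 3, 4, 2): 30 + (-8) + 17 + (-5) = 34
σ = (1, 4, 2, 3): 30 + 1 + (-8) + 16 = 39
σ = (1, 4, 3, 2): 30 + 1 + 1 + (-5) = 27
σ = (2, 1, 3, 4): (-2) + (-6) + 1 + 1 = -6
σ = (2, 1, 4, 3): (-2) + (-6) + 17 + 16 = 25
σ = (2, 3, 1, 4): (-2) + (-8) + (-7) + 1 = -16
σ = (2, 3, 4, 1): (-2) + (-8) + 17 + 26 = 33
σ = (2, 4, 1, 3): (-2) + 1 + (-7) + 16 = 8
σ = (2, 4, 3, 1): (-2) + 1 + 1 + 26 = 26
σ = (3, 1, 2, 4): 22 + (-6) + (-8) + 1 = 9
σ = (3, 1, 4, 2): 22 + (-6) + 17 + (-5) = 28
σ = (3, 2, 1, 4): 22 + (-2) + (-7) + 1 = 14
σ = (3, 2, 4, 1): 22 + (-2) + 17 + 26 = 63
σ = (3, 4, 1, 2): 22 + 1 + (-7) + (-5) = 11
σ = (3, 4, 2, 1): 22 + 1 + (-8) + 26 = 41
σ = (4, 1, 2, 3): 9 + (-6) + (-8) + 16 = 11
σ = (4, 1, 3, 2): 9 + (-6) + 1 + (-5) = -1
σ = (4, 2, 1, 3): 9 + (-2) + (-7) + 16 = 16
σ = (4, 2, 3, 1): 9 + (-2) + 1 + 26 = 34
σ = (4, 3, 1, 2): 9 + (-8) + (-7) + (-5) = -11
σ = (4, 3, 2, 1): 9 + (-8) + (-8) + 26 = 19
Optimal value attained by: σ = (2, 3, 1, 4).
Answer: det⊕(T) = -16; verdict: NONSINGULAR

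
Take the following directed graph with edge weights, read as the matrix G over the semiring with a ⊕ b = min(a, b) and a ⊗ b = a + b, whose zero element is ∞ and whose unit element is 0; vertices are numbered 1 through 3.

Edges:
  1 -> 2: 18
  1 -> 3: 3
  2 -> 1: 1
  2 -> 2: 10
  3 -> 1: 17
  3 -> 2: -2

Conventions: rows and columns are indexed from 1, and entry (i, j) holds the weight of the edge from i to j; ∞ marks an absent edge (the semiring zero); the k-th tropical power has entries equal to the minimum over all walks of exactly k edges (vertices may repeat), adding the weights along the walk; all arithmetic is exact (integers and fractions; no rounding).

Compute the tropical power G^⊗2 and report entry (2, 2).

G^⊗2:
  [19, 1, ∞]
  [11, 19, 4]
  [-1, 8, 20]
Key observation: the optimum is the walk 2->1->2, with weight 1 + 18 = 19.
Optimal value attained by: walk 2->1->2.
Answer: (G^⊗2)[2][2] = 19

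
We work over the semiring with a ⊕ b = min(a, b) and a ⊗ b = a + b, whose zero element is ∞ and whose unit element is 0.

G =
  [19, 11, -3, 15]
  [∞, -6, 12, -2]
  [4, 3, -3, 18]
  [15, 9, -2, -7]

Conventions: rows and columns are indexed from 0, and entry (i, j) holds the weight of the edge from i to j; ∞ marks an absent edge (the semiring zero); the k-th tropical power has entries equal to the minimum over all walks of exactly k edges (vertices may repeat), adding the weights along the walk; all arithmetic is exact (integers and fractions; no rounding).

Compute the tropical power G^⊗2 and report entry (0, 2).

G^⊗2:
  [1, 0, -6, 8]
  [13, -12, -4, -9]
  [1, -3, -6, 1]
  [2, 1, -9, -14]
Key observation: the optimum is the walk 0->2->2, with weight (-3) + (-3) = -6.
Optimal value attained by: walk 0->2->2.
Answer: (G^⊗2)[0][2] = -6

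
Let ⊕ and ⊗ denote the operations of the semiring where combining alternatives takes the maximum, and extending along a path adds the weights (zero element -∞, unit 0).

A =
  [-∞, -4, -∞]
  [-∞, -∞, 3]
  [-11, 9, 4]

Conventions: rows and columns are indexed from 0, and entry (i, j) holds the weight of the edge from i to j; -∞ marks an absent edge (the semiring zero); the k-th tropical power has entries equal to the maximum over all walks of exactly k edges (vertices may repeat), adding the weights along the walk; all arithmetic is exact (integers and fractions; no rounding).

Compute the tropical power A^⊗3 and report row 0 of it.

A^⊗2:
  [-∞, -∞, -1]
  [-8, 12, 7]
  [-7, 13, 12]
A^⊗3:
  [-12, 8, 3]
  [-4, 16, 15]
  [1, 21, 16]
Answer: row 0 of A^⊗3 = [-12, 8, 3]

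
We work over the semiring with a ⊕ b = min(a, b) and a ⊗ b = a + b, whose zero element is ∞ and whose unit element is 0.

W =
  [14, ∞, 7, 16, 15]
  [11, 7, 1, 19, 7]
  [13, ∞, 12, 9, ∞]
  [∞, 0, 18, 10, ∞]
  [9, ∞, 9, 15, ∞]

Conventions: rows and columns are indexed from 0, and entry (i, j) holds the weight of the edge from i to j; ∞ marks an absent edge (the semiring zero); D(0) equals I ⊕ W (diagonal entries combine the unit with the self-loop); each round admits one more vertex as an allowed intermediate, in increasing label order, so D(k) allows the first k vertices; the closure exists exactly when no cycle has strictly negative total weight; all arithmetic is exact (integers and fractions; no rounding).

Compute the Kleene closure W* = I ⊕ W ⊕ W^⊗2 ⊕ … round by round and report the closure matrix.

D(0):
  [0, ∞, 7, 16, 15]
  [11, 0, 1, 19, 7]
  [13, ∞, 0, 9, ∞]
  [∞, 0, 18, 0, ∞]
  [9, ∞, 9, 15, 0]
D(1):
  [0, ∞, 7, 16, 15]
  [11, 0, 1, 19, 7]
  [13, ∞, 0, 9, 28]
  [∞, 0, 18, 0, ∞]
  [9, ∞, 9, 15, 0]
D(2):
  [0, ∞, 7, 16, 15]
  [11, 0, 1, 19, 7]
  [13, ∞, 0, 9, 28]
  [11, 0, 1, 0, 7]
  [9, ∞, 9, 15, 0]
D(3):
  [0, ∞, 7, 16, 15]
  [11, 0, 1, 10, 7]
  [13, ∞, 0, 9, 28]
  [11, 0, 1, 0, 7]
  [9, ∞, 9, 15, 0]
D(4):
  [0, 16, 7, 16, 15]
  [11, 0, 1, 10, 7]
  [13, 9, 0, 9, 16]
  [11, 0, 1, 0, 7]
  [9, 15, 9, 15, 0]
D(5):
  [0, 16, 7, 16, 15]
  [11, 0, 1, 10, 7]
  [13, 9, 0, 9, 16]
  [11, 0, 1, 0, 7]
  [9, 15, 9, 15, 0]
Answer: W* = [[0, 16, 7, 16, 15], [11, 0, 1, 10, 7], [13, 9, 0, 9, 16], [11, 0, 1, 0, 7], [9, 15, 9, 15, 0]]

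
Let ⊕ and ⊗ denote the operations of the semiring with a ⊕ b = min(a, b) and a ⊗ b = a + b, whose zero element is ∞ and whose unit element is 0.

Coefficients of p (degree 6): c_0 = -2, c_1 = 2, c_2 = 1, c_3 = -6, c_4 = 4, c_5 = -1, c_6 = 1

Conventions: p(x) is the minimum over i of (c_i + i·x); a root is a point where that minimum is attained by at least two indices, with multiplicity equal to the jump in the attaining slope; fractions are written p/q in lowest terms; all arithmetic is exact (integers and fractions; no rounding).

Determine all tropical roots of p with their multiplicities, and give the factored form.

hull edge (i=0, c=-2) to (i=3, c=-6): slope -4/3, span 3
hull edge (i=3, c=-6) to (i=6, c=1): slope 7/3, span 3
Factored form: p(x) = 1 ⊗ (x ⊕ (-7/3)) ⊗ (x ⊕ (-7/3)) ⊗ (x ⊕ (-7/3)) ⊗ (x ⊕ 4/3) ⊗ (x ⊕ 4/3) ⊗ (x ⊕ 4/3)
Answer: roots = -7/3 (mult 3), 4/3 (mult 3)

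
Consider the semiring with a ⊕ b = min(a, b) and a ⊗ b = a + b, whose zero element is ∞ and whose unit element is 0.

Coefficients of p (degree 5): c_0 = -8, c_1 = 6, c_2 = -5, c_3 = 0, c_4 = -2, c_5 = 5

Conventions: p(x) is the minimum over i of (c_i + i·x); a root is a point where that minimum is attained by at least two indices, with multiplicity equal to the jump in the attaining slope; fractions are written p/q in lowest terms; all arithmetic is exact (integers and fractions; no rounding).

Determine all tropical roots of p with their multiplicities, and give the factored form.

hull edge (i=0, c=-8) to (i=4, c=-2): slope 3/2, span 4
hull edge (i=4, c=-2) to (i=5, c=5): slope 7, span 1
Factored form: p(x) = 5 ⊗ (x ⊕ (-7)) ⊗ (x ⊕ (-3/2)) ⊗ (x ⊕ (-3/2)) ⊗ (x ⊕ (-3/2)) ⊗ (x ⊕ (-3/2))
Answer: roots = -7 (mult 1), -3/2 (mult 4)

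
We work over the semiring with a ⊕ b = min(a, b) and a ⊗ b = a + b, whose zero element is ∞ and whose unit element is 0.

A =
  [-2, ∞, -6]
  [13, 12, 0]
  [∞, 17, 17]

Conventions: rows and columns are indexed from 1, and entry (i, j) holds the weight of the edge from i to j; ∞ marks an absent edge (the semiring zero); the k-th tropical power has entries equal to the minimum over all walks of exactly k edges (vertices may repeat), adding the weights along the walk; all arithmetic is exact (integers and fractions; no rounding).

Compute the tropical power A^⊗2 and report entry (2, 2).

A^⊗2:
  [-4, 11, -8]
  [11, 17, 7]
  [30, 29, 17]
Key observation: the optimum is the walk 2->3->2, with weight 0 + 17 = 17.
Optimal value attained by: walk 2->3->2.
Answer: (A^⊗2)[2][2] = 17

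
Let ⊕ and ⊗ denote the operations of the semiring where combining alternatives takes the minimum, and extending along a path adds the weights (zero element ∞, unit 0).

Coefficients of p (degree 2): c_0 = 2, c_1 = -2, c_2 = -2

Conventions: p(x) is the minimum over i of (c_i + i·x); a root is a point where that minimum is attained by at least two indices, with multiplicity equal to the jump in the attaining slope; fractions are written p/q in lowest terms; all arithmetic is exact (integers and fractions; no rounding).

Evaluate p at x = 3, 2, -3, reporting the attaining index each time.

p(3) = min(2+0·3=2, -2+1·3=1, -2+2·3=4) = 1 (attained by i=1)
p(2) = min(2+0·2=2, -2+1·2=0, -2+2·2=2) = 0 (attained by i=1)
p(-3) = min(2+0·(-3)=2, -2+1·(-3)=-5, -2+2·(-3)=-8) = -8 (attained by i=2)
Answer: p(3) = 1; p(2) = 0; p(-3) = -8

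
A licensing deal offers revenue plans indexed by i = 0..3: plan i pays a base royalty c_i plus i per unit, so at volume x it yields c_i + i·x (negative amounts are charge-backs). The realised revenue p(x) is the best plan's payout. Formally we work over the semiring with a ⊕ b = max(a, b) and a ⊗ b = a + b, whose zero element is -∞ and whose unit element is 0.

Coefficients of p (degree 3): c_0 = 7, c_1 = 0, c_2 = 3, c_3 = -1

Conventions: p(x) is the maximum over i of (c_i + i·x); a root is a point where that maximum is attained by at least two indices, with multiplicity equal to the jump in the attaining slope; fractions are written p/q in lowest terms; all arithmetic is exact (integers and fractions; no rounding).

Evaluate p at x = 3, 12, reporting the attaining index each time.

p(3) = max(7+0·3=7, 0+1·3=3, 3+2·3=9, -1+3·3=8) = 9 (attained by i=2)
p(12) = max(7+0·12=7, 0+1·12=12, 3+2·12=27, -1+3·12=35) = 35 (attained by i=3)
Answer: p(3) = 9; p(12) = 35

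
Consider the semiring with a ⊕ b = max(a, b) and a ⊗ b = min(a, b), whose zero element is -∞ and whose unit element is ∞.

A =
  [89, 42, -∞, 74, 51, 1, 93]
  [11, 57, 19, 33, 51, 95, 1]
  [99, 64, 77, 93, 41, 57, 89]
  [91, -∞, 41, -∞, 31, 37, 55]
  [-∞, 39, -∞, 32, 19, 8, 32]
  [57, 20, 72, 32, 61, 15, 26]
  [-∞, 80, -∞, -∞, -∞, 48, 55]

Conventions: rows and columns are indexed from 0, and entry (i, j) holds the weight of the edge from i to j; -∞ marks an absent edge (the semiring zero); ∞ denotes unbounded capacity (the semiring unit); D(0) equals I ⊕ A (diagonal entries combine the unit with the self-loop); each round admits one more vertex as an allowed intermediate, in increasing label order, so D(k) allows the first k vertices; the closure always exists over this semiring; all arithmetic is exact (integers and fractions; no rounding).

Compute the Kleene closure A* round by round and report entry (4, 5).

D(0):
  [∞, 42, -∞, 74, 51, 1, 93]
  [11, ∞, 19, 33, 51, 95, 1]
  [99, 64, ∞, 93, 41, 57, 89]
  [91, -∞, 41, ∞, 31, 37, 55]
  [-∞, 39, -∞, 32, ∞, 8, 32]
  [57, 20, 72, 32, 61, ∞, 26]
  [-∞, 80, -∞, -∞, -∞, 48, ∞]
D(1):
  [∞, 42, -∞, 74, 51, 1, 93]
  [11, ∞, 19, 33, 51, 95, 11]
  [99, 64, ∞, 93, 51, 57, 93]
  [91, 42, 41, ∞, 51, 37, 91]
  [-∞, 39, -∞, 32, ∞, 8, 32]
  [57, 42, 72, 57, 61, ∞, 57]
  [-∞, 80, -∞, -∞, -∞, 48, ∞]
D(2):
  [∞, 42, 19, 74, 51, 42, 93]
  [11, ∞, 19, 33, 51, 95, 11]
  [99, 64, ∞, 93, 51, 64, 93]
  [91, 42, 41, ∞, 51, 42, 91]
  [11, 39, 19, 33, ∞, 39, 32]
  [57, 42, 72, 57, 61, ∞, 57]
  [11, 80, 19, 33, 51, 80, ∞]
D(3):
  [∞, 42, 19, 74, 51, 42, 93]
  [19, ∞, 19, 33, 51, 95, 19]
  [99, 64, ∞, 93, 51, 64, 93]
  [91, 42, 41, ∞, 51, 42, 91]
  [19, 39, 19, 33, ∞, 39, 32]
  [72, 64, 72, 72, 61, ∞, 72]
  [19, 80, 19, 33, 51, 80, ∞]
D(4):
  [∞, 42, 41, 74, 51, 42, 93]
  [33, ∞, 33, 33, 51, 95, 33]
  [99, 64, ∞, 93, 51, 64, 93]
  [91, 42, 41, ∞, 51, 42, 91]
  [33, 39, 33, 33, ∞, 39, 33]
  [72, 64, 72, 72, 61, ∞, 72]
  [33, 80, 33, 33, 51, 80, ∞]
D(5):
  [∞, 42, 41, 74, 51, 42, 93]
  [33, ∞, 33, 33, 51, 95, 33]
  [99, 64, ∞, 93, 51, 64, 93]
  [91, 42, 41, ∞, 51, 42, 91]
  [33, 39, 33, 33, ∞, 39, 33]
  [72, 64, 72, 72, 61, ∞, 72]
  [33, 80, 33, 33, 51, 80, ∞]
D(6):
  [∞, 42, 42, 74, 51, 42, 93]
  [72, ∞, 72, 72, 61, 95, 72]
  [99, 64, ∞, 93, 61, 64, 93]
  [91, 42, 42, ∞, 51, 42, 91]
  [39, 39, 39, 39, ∞, 39, 39]
  [72, 64, 72, 72, 61, ∞, 72]
  [72, 80, 72, 72, 61, 80, ∞]
D(7):
  [∞, 80, 72, 74, 61, 80, 93]
  [72, ∞, 72, 72, 61, 95, 72]
  [99, 80, ∞, 93, 61, 80, 93]
  [91, 80, 72, ∞, 61, 80, 91]
  [39, 39, 39, 39, ∞, 39, 39]
  [72, 72, 72, 72, 61, ∞, 72]
  [72, 80, 72, 72, 61, 80, ∞]
Answer: A*[4][5] = 39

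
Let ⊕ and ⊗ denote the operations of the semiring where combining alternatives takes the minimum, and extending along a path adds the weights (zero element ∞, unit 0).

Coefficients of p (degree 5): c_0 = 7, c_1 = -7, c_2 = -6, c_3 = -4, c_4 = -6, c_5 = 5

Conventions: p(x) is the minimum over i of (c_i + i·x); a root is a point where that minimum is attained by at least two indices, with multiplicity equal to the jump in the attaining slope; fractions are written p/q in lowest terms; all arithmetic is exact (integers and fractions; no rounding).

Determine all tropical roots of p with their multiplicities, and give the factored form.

hull edge (i=0, c=7) to (i=1, c=-7): slope -14, span 1
hull edge (i=1, c=-7) to (i=4, c=-6): slope 1/3, span 3
hull edge (i=4, c=-6) to (i=5, c=5): slope 11, span 1
Factored form: p(x) = 5 ⊗ (x ⊕ (-11)) ⊗ (x ⊕ (-1/3)) ⊗ (x ⊕ (-1/3)) ⊗ (x ⊕ (-1/3)) ⊗ (x ⊕ 14)
Answer: roots = -11 (mult 1), -1/3 (mult 3), 14 (mult 1)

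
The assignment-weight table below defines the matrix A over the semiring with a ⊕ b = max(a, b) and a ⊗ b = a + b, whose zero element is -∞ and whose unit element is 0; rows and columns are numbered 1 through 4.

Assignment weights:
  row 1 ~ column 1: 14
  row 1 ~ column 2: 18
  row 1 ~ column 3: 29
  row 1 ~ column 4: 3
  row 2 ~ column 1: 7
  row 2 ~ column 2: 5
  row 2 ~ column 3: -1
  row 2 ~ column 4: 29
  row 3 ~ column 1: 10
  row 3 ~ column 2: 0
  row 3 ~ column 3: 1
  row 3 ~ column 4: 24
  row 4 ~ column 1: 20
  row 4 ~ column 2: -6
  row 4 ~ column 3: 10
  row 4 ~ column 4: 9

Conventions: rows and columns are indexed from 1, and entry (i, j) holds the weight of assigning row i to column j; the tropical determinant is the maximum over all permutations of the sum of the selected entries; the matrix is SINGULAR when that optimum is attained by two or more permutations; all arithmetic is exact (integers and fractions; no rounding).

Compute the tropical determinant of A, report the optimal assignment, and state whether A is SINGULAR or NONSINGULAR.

σ = (1, 2, 3, 4): 14 + 5 + 1 + 9 = 29
σ = (1, 2, 4, 3): 14 + 5 + 24 + 10 = 53
σ = (1, 3, 2, 4): 14 + (-1) + 0 + 9 = 22
σ = (1, 3, 4, 2): 14 + (-1) + 24 + (-6) = 31
σ = (1, 4, 2, 3): 14 + 29 + 0 + 10 = 53
σ = (1, 4, 3, 2): 14 + 29 + 1 + (-6) = 38
σ = (2, 1, 3, 4): 18 + 7 + 1 + 9 = 35
σ = (2, 1, 4, 3): 18 + 7 + 24 + 10 = 59
σ = (2, 3, 1, 4): 18 + (-1) + 10 + 9 = 36
σ = (2, 3, 4, 1): 18 + (-1) + 24 + 20 = 61
σ = (2, 4, 1, 3): 18 + 29 + 10 + 10 = 67
σ = (2, 4, 3, 1): 18 + 29 + 1 + 20 = 68
σ = (3, 1, 2, 4): 29 + 7 + 0 + 9 = 45
σ = (3, 1, 4, 2): 29 + 7 + 24 + (-6) = 54
σ = (3, 2, 1, 4): 29 + 5 + 10 + 9 = 53
σ = (3, 2, 4, 1): 29 + 5 + 24 + 20 = 78
σ = (3, 4, 1, 2): 29 + 29 + 10 + (-6) = 62
σ = (3, 4, 2, 1): 29 + 29 + 0 + 20 = 78
σ = (4, 1, 2, 3): 3 + 7 + 0 + 10 = 20
σ = (4, 1, 3, 2): 3 + 7 + 1 + (-6) = 5
σ = (4, 2, 1, 3): 3 + 5 + 10 + 10 = 28
σ = (4, 2, 3, 1): 3 + 5 + 1 + 20 = 29
σ = (4, 3, 1, 2): 3 + (-1) + 10 + (-6) = 6
σ = (4, 3, 2, 1): 3 + (-1) + 0 + 20 = 22
Optimal value attained by: σ = (3, 2, 4, 1).
Answer: det⊕(A) = 78; verdict: SINGULAR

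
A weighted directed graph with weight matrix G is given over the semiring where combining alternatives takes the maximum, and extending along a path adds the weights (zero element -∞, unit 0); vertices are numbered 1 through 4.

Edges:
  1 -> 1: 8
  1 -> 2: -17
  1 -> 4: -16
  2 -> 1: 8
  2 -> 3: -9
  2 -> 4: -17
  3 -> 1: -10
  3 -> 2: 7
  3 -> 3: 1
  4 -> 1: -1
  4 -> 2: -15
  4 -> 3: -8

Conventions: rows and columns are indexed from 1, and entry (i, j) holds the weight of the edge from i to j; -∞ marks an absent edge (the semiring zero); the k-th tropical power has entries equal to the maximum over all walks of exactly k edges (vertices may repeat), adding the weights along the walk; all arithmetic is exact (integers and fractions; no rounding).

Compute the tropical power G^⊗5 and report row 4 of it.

G^⊗2:
  [16, -9, -24, -8]
  [16, -2, -8, -8]
  [15, 8, 2, -10]
  [7, -1, -7, -17]
G^⊗3:
  [24, -1, -16, 0]
  [24, -1, -7, 0]
  [23, 9, 3, -1]
  [15, 0, -6, -9]
G^⊗4:
  [32, 7, -8, 8]
  [32, 7, -6, 8]
  [31, 10, 4, 7]
  [23, 1, -5, -1]
G^⊗5:
  [40, 15, 0, 16]
  [40, 15, 0, 16]
  [39, 14, 5, 15]
  [31, 6, -4, 7]
Answer: row 4 of G^⊗5 = [31, 6, -4, 7]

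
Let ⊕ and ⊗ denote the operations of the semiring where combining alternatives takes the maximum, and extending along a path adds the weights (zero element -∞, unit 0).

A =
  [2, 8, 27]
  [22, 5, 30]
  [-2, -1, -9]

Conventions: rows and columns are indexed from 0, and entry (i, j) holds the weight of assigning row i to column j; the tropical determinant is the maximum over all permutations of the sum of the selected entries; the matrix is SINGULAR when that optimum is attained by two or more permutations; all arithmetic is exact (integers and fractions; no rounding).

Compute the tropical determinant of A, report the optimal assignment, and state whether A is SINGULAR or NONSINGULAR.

σ = (0, 1, 2): 2 + 5 + (-9) = -2
σ = (0, 2, 1): 2 + 30 + (-1) = 31
σ = (1, 0, 2): 8 + 22 + (-9) = 21
σ = (1, 2, 0): 8 + 30 + (-2) = 36
σ = (2, 0, 1): 27 + 22 + (-1) = 48
σ = (2, 1, 0): 27 + 5 + (-2) = 30
Optimal value attained by: σ = (2, 0, 1).
Answer: det⊕(A) = 48; verdict: NONSINGULAR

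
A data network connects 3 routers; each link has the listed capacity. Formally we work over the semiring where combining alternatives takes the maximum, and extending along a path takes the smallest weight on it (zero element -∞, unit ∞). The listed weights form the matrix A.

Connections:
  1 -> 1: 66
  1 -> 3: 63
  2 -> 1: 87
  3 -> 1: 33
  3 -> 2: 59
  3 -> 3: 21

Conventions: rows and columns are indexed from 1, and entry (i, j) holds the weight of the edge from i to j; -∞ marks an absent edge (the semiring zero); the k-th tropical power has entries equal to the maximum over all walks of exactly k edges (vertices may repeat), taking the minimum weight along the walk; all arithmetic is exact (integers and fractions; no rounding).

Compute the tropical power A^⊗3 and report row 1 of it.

A^⊗2:
  [66, 59, 63]
  [66, -∞, 63]
  [59, 21, 33]
A^⊗3:
  [66, 59, 63]
  [66, 59, 63]
  [59, 33, 59]
Answer: row 1 of A^⊗3 = [66, 59, 63]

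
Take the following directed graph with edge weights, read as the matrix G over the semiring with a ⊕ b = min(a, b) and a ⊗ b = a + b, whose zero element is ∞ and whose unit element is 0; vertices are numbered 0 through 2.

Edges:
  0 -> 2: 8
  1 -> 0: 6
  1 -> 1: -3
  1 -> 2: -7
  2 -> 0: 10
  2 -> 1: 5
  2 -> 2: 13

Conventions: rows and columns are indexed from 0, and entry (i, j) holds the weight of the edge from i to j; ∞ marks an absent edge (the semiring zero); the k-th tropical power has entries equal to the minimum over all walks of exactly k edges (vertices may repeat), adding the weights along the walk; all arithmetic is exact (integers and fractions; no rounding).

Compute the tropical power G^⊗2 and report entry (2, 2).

G^⊗2:
  [18, 13, 21]
  [3, -6, -10]
  [11, 2, -2]
Key observation: the optimum is the walk 2->1->2, with weight 5 + (-7) = -2.
Optimal value attained by: walk 2->1->2.
Answer: (G^⊗2)[2][2] = -2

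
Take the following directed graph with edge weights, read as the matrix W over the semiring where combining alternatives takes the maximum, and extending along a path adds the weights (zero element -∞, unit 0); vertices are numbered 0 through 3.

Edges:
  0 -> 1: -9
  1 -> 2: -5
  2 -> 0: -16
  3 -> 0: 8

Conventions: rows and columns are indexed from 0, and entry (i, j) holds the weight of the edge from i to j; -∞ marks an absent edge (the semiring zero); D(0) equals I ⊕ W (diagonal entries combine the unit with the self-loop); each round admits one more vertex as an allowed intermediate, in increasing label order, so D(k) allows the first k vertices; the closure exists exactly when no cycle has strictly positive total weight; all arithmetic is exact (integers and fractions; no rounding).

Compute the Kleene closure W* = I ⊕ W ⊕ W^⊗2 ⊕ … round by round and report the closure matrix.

D(0):
  [0, -9, -∞, -∞]
  [-∞, 0, -5, -∞]
  [-16, -∞, 0, -∞]
  [8, -∞, -∞, 0]
D(1):
  [0, -9, -∞, -∞]
  [-∞, 0, -5, -∞]
  [-16, -25, 0, -∞]
  [8, -1, -∞, 0]
D(2):
  [0, -9, -14, -∞]
  [-∞, 0, -5, -∞]
  [-16, -25, 0, -∞]
  [8, -1, -6, 0]
D(3):
  [0, -9, -14, -∞]
  [-21, 0, -5, -∞]
  [-16, -25, 0, -∞]
  [8, -1, -6, 0]
D(4):
  [0, -9, -14, -∞]
  [-21, 0, -5, -∞]
  [-16, -25, 0, -∞]
  [8, -1, -6, 0]
Answer: W* = [[0, -9, -14, -∞], [-21, 0, -5, -∞], [-16, -25, 0, -∞], [8, -1, -6, 0]]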